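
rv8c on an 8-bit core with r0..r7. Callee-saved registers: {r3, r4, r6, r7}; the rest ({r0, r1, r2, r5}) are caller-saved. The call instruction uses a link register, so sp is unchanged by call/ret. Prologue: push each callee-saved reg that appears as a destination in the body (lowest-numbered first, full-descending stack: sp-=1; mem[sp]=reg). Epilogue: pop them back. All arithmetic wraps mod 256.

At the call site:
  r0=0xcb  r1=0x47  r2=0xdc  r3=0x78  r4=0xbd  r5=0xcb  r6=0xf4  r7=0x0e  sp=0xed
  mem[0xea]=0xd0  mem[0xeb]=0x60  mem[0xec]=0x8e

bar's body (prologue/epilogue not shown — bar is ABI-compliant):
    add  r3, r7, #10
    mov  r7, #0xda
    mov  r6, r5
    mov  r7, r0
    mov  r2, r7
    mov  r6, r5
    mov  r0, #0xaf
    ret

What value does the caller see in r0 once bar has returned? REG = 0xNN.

prologue: push r3 → mem[0xec]=0x78, sp=0xec
prologue: push r6 → mem[0xeb]=0xf4, sp=0xeb
prologue: push r7 → mem[0xea]=0x0e, sp=0xea
body[0] add  r3, r7, #10 → r3=0x18
body[1] mov  r7, #0xda → r7=0xda
body[2] mov  r6, r5 → r6=0xcb
body[3] mov  r7, r0 → r7=0xcb
body[4] mov  r2, r7 → r2=0xcb
body[5] mov  r6, r5 → r6=0xcb
body[6] mov  r0, #0xaf → r0=0xaf
epilogue: pop r7=0x0e, sp=0xeb
epilogue: pop r6=0xf4, sp=0xec
epilogue: pop r3=0x78, sp=0xed
r0 is caller-saved → body value

REG = 0xaf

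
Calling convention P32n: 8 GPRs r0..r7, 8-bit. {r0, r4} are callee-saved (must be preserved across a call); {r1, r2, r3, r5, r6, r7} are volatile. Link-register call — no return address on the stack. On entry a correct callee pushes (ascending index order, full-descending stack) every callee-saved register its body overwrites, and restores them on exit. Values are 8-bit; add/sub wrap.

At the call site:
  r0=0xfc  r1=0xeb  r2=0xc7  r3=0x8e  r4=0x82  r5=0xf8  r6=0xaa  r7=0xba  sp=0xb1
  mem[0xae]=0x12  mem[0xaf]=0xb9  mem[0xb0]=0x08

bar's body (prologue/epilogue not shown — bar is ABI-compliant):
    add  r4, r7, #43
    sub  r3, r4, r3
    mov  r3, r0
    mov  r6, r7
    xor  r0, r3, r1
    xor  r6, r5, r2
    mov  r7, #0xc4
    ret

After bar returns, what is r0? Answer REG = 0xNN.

REG = 0xfc

prologue: push r0 -> mem[0xb0]=0xfc, sp=0xb0
prologue: push r4 -> mem[0xaf]=0x82, sp=0xaf
body[0] add  r4, r7, #43 -> r4=0xe5
body[1] sub  r3, r4, r3 -> r3=0x57
body[2] mov  r3, r0 -> r3=0xfc
body[3] mov  r6, r7 -> r6=0xba
body[4] xor  r0, r3, r1 -> r0=0x17
body[5] xor  r6, r5, r2 -> r6=0x3f
body[6] mov  r7, #0xc4 -> r7=0xc4
epilogue: pop r4=0x82, sp=0xb0
epilogue: pop r0=0xfc, sp=0xb1
r0 is callee-saved -> restored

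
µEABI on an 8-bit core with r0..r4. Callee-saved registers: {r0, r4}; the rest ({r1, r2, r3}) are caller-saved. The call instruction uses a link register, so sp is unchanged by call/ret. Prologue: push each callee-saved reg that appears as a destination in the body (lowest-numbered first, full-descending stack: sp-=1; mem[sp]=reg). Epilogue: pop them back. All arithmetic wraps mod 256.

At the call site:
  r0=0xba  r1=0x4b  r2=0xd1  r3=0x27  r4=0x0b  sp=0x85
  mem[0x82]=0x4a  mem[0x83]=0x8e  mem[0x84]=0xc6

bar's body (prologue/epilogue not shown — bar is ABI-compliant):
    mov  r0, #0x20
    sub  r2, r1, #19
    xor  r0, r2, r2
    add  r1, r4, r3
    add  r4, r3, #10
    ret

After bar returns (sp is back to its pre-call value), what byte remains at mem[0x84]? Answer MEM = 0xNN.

MEM = 0xba

prologue: push r0 → mem[0x84]=0xba, sp=0x84
prologue: push r4 → mem[0x83]=0x0b, sp=0x83
body[0] mov  r0, #0x20 → r0=0x20
body[1] sub  r2, r1, #19 → r2=0x38
body[2] xor  r0, r2, r2 → r0=0x00
body[3] add  r1, r4, r3 → r1=0x32
body[4] add  r4, r3, #10 → r4=0x31
epilogue: pop r4=0x0b, sp=0x84
epilogue: pop r0=0xba, sp=0x85
prologue pushed ['r0', 'r4'] at ['0x84', '0x83']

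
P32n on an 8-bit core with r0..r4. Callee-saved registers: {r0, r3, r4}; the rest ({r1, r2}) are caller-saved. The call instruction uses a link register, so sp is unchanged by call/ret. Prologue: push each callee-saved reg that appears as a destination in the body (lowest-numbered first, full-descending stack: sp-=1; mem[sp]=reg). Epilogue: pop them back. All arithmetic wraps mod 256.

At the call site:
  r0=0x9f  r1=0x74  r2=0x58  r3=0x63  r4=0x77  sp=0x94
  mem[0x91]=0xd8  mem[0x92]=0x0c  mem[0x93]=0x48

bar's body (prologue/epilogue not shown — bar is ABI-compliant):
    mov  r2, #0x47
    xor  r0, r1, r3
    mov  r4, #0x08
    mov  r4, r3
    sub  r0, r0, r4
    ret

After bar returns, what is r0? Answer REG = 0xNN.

prologue: push r0 -> mem[0x93]=0x9f, sp=0x93
prologue: push r4 -> mem[0x92]=0x77, sp=0x92
body[0] mov  r2, #0x47 -> r2=0x47
body[1] xor  r0, r1, r3 -> r0=0x17
body[2] mov  r4, #0x08 -> r4=0x08
body[3] mov  r4, r3 -> r4=0x63
body[4] sub  r0, r0, r4 -> r0=0xb4
epilogue: pop r4=0x77, sp=0x93
epilogue: pop r0=0x9f, sp=0x94
r0 is callee-saved -> restored

REG = 0x9f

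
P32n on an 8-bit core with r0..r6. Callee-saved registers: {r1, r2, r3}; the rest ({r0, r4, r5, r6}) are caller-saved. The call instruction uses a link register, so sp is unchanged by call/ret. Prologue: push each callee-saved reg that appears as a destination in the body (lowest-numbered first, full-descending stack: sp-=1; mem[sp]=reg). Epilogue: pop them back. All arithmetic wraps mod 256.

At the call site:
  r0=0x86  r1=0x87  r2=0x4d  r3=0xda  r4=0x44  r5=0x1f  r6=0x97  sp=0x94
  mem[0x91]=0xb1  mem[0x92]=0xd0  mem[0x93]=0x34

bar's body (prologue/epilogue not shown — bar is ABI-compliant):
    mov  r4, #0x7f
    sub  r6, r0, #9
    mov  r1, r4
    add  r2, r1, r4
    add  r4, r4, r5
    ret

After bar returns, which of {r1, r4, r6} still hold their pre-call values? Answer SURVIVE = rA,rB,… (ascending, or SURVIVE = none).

prologue: push r1 → mem[0x93]=0x87, sp=0x93
prologue: push r2 → mem[0x92]=0x4d, sp=0x92
body[0] mov  r4, #0x7f → r4=0x7f
body[1] sub  r6, r0, #9 → r6=0x7d
body[2] mov  r1, r4 → r1=0x7f
body[3] add  r2, r1, r4 → r2=0xfe
body[4] add  r4, r4, r5 → r4=0x9e
epilogue: pop r2=0x4d, sp=0x93
epilogue: pop r1=0x87, sp=0x94
r1: callee-saved, written=True
r4: caller-saved, written=True
r6: caller-saved, written=True

SURVIVE = r1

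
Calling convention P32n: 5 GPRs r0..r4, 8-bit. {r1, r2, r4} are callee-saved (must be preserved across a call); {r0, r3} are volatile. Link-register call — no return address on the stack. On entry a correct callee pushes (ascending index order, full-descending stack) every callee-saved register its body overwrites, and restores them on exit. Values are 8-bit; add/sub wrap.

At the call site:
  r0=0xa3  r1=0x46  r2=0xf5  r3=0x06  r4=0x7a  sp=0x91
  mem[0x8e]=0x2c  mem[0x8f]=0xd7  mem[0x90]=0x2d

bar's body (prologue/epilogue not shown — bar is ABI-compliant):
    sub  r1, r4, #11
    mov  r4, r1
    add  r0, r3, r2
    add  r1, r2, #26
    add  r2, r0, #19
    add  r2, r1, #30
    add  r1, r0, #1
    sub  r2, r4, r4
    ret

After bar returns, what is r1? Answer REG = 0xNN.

REG = 0x46

prologue: push r1 → mem[0x90]=0x46, sp=0x90
prologue: push r2 → mem[0x8f]=0xf5, sp=0x8f
prologue: push r4 → mem[0x8e]=0x7a, sp=0x8e
body[0] sub  r1, r4, #11 → r1=0x6f
body[1] mov  r4, r1 → r4=0x6f
body[2] add  r0, r3, r2 → r0=0xfb
body[3] add  r1, r2, #26 → r1=0x0f
body[4] add  r2, r0, #19 → r2=0x0e
body[5] add  r2, r1, #30 → r2=0x2d
body[6] add  r1, r0, #1 → r1=0xfc
body[7] sub  r2, r4, r4 → r2=0x00
epilogue: pop r4=0x7a, sp=0x8f
epilogue: pop r2=0xf5, sp=0x90
epilogue: pop r1=0x46, sp=0x91
r1 is callee-saved → restored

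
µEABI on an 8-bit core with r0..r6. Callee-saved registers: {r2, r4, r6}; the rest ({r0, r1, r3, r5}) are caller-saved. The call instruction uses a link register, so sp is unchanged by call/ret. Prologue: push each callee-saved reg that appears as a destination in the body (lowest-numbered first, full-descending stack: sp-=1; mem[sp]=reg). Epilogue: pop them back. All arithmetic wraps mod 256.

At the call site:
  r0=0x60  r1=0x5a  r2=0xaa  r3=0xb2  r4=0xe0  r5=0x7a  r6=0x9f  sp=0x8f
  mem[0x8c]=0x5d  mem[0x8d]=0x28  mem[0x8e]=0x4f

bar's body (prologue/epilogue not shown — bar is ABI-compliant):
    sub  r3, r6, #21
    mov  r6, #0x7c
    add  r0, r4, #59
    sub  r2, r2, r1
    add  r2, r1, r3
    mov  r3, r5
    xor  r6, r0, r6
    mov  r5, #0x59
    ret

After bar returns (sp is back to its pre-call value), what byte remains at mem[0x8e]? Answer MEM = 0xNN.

prologue: push r2 -> mem[0x8e]=0xaa, sp=0x8e
prologue: push r6 -> mem[0x8d]=0x9f, sp=0x8d
body[0] sub  r3, r6, #21 -> r3=0x8a
body[1] mov  r6, #0x7c -> r6=0x7c
body[2] add  r0, r4, #59 -> r0=0x1b
body[3] sub  r2, r2, r1 -> r2=0x50
body[4] add  r2, r1, r3 -> r2=0xe4
body[5] mov  r3, r5 -> r3=0x7a
body[6] xor  r6, r0, r6 -> r6=0x67
body[7] mov  r5, #0x59 -> r5=0x59
epilogue: pop r6=0x9f, sp=0x8e
epilogue: pop r2=0xaa, sp=0x8f
prologue pushed ['r2', 'r6'] at ['0x8e', '0x8d']

MEM = 0xaa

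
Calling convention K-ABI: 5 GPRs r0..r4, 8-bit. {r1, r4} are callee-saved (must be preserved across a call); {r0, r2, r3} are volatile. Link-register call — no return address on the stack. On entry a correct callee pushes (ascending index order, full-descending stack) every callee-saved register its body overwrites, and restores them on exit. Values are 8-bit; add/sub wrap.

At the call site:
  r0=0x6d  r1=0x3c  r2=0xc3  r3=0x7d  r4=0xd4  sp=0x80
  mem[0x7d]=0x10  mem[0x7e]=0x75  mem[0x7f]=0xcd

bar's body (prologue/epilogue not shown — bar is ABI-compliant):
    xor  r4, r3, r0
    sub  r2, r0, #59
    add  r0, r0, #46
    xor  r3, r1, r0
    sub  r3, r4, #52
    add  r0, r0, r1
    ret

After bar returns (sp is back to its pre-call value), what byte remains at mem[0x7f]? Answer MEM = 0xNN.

prologue: push r4 -> mem[0x7f]=0xd4, sp=0x7f
body[0] xor  r4, r3, r0 -> r4=0x10
body[1] sub  r2, r0, #59 -> r2=0x32
body[2] add  r0, r0, #46 -> r0=0x9b
body[3] xor  r3, r1, r0 -> r3=0xa7
body[4] sub  r3, r4, #52 -> r3=0xdc
body[5] add  r0, r0, r1 -> r0=0xd7
epilogue: pop r4=0xd4, sp=0x80
prologue pushed ['r4'] at ['0x7f']

MEM = 0xd4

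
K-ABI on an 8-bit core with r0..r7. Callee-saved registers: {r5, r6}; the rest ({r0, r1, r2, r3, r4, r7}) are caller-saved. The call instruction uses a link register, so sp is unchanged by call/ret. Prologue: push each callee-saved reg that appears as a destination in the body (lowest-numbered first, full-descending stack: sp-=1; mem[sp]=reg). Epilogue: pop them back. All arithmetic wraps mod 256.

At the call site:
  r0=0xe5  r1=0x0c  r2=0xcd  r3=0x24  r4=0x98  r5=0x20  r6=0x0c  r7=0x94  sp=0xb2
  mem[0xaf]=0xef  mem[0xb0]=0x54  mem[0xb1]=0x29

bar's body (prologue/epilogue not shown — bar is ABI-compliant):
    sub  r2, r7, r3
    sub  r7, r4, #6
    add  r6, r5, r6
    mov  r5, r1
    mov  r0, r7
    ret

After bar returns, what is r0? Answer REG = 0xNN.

REG = 0x92

prologue: push r5 -> mem[0xb1]=0x20, sp=0xb1
prologue: push r6 -> mem[0xb0]=0x0c, sp=0xb0
body[0] sub  r2, r7, r3 -> r2=0x70
body[1] sub  r7, r4, #6 -> r7=0x92
body[2] add  r6, r5, r6 -> r6=0x2c
body[3] mov  r5, r1 -> r5=0x0c
body[4] mov  r0, r7 -> r0=0x92
epilogue: pop r6=0x0c, sp=0xb1
epilogue: pop r5=0x20, sp=0xb2
r0 is caller-saved -> body value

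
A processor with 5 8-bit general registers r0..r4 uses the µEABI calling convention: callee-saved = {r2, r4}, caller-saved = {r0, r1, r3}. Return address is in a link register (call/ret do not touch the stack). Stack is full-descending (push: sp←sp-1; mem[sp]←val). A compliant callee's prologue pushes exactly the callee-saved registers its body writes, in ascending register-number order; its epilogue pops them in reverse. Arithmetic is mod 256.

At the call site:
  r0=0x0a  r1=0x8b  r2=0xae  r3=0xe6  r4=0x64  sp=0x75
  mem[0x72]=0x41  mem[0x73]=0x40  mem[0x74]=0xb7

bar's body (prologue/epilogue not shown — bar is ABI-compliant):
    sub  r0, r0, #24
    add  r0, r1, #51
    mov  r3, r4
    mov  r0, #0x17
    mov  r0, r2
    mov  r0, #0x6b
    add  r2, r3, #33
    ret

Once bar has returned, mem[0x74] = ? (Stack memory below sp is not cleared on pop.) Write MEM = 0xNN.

MEM = 0xae

prologue: push r2 -> mem[0x74]=0xae, sp=0x74
body[0] sub  r0, r0, #24 -> r0=0xf2
body[1] add  r0, r1, #51 -> r0=0xbe
body[2] mov  r3, r4 -> r3=0x64
body[3] mov  r0, #0x17 -> r0=0x17
body[4] mov  r0, r2 -> r0=0xae
body[5] mov  r0, #0x6b -> r0=0x6b
body[6] add  r2, r3, #33 -> r2=0x85
epilogue: pop r2=0xae, sp=0x75
prologue pushed ['r2'] at ['0x74']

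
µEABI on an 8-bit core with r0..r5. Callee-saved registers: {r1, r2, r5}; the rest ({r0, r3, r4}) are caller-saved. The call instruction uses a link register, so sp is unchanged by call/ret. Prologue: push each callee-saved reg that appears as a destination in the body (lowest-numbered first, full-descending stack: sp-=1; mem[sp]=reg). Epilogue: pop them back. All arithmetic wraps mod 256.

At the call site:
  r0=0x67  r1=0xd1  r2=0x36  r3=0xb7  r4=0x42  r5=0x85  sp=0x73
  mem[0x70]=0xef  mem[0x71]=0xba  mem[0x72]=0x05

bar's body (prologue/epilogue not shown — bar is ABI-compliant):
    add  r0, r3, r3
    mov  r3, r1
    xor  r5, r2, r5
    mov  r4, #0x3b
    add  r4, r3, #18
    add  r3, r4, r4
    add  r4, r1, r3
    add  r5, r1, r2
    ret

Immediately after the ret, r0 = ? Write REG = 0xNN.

REG = 0x6e

prologue: push r5 → mem[0x72]=0x85, sp=0x72
body[0] add  r0, r3, r3 → r0=0x6e
body[1] mov  r3, r1 → r3=0xd1
body[2] xor  r5, r2, r5 → r5=0xb3
body[3] mov  r4, #0x3b → r4=0x3b
body[4] add  r4, r3, #18 → r4=0xe3
body[5] add  r3, r4, r4 → r3=0xc6
body[6] add  r4, r1, r3 → r4=0x97
body[7] add  r5, r1, r2 → r5=0x07
epilogue: pop r5=0x85, sp=0x73
r0 is caller-saved → body value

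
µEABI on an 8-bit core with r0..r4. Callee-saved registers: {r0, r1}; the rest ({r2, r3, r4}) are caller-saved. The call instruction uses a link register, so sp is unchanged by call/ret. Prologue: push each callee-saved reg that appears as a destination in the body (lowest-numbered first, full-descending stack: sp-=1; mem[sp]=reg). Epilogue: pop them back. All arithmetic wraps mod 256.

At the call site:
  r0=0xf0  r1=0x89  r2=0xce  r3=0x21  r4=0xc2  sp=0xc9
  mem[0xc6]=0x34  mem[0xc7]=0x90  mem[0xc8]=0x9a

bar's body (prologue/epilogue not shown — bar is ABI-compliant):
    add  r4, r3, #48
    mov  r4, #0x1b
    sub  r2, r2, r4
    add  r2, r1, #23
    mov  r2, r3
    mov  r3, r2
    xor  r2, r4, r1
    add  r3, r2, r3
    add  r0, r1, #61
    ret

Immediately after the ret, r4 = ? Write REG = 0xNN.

prologue: push r0 -> mem[0xc8]=0xf0, sp=0xc8
body[0] add  r4, r3, #48 -> r4=0x51
body[1] mov  r4, #0x1b -> r4=0x1b
body[2] sub  r2, r2, r4 -> r2=0xb3
body[3] add  r2, r1, #23 -> r2=0xa0
body[4] mov  r2, r3 -> r2=0x21
body[5] mov  r3, r2 -> r3=0x21
body[6] xor  r2, r4, r1 -> r2=0x92
body[7] add  r3, r2, r3 -> r3=0xb3
body[8] add  r0, r1, #61 -> r0=0xc6
epilogue: pop r0=0xf0, sp=0xc9
r4 is caller-saved -> body value

REG = 0x1b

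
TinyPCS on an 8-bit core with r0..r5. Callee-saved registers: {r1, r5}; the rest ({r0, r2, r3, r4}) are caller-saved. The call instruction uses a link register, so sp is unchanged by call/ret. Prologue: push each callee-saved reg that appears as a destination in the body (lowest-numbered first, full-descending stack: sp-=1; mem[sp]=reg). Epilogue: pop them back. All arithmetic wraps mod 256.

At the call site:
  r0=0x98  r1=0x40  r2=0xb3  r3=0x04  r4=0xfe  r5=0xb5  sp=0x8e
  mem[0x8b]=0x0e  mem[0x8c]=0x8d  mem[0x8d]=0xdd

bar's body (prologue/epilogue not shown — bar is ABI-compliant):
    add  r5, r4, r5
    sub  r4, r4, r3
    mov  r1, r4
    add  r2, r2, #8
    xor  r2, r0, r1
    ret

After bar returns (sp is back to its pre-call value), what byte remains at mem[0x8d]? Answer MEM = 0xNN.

prologue: push r1 → mem[0x8d]=0x40, sp=0x8d
prologue: push r5 → mem[0x8c]=0xb5, sp=0x8c
body[0] add  r5, r4, r5 → r5=0xb3
body[1] sub  r4, r4, r3 → r4=0xfa
body[2] mov  r1, r4 → r1=0xfa
body[3] add  r2, r2, #8 → r2=0xbb
body[4] xor  r2, r0, r1 → r2=0x62
epilogue: pop r5=0xb5, sp=0x8d
epilogue: pop r1=0x40, sp=0x8e
prologue pushed ['r1', 'r5'] at ['0x8d', '0x8c']

MEM = 0x40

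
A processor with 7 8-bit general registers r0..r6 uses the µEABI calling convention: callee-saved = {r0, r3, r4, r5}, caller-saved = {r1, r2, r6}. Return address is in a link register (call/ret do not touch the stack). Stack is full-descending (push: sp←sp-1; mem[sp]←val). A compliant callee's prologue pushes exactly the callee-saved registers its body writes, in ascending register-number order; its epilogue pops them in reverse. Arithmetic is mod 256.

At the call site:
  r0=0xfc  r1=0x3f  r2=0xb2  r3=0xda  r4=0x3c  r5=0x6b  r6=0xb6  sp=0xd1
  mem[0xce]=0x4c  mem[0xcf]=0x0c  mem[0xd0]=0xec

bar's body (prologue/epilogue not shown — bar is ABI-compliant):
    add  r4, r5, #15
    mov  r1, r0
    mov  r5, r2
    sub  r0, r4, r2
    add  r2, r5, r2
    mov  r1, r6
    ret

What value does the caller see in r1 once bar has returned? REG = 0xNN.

REG = 0xb6

prologue: push r0 -> mem[0xd0]=0xfc, sp=0xd0
prologue: push r4 -> mem[0xcf]=0x3c, sp=0xcf
prologue: push r5 -> mem[0xce]=0x6b, sp=0xce
body[0] add  r4, r5, #15 -> r4=0x7a
body[1] mov  r1, r0 -> r1=0xfc
body[2] mov  r5, r2 -> r5=0xb2
body[3] sub  r0, r4, r2 -> r0=0xc8
body[4] add  r2, r5, r2 -> r2=0x64
body[5] mov  r1, r6 -> r1=0xb6
epilogue: pop r5=0x6b, sp=0xcf
epilogue: pop r4=0x3c, sp=0xd0
epilogue: pop r0=0xfc, sp=0xd1
r1 is caller-saved -> body value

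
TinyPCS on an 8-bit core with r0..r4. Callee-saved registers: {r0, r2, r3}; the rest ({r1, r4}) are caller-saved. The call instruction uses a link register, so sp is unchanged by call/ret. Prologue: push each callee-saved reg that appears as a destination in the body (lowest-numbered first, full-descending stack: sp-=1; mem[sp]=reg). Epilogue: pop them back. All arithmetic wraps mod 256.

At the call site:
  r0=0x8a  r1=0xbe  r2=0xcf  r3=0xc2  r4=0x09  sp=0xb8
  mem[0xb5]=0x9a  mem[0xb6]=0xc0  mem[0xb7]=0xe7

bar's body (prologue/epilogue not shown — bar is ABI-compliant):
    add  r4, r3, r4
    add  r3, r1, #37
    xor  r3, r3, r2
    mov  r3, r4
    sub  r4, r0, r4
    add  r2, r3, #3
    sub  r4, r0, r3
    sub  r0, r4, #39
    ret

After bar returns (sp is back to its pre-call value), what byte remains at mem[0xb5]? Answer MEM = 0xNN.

prologue: push r0 -> mem[0xb7]=0x8a, sp=0xb7
prologue: push r2 -> mem[0xb6]=0xcf, sp=0xb6
prologue: push r3 -> mem[0xb5]=0xc2, sp=0xb5
body[0] add  r4, r3, r4 -> r4=0xcb
body[1] add  r3, r1, #37 -> r3=0xe3
body[2] xor  r3, r3, r2 -> r3=0x2c
body[3] mov  r3, r4 -> r3=0xcb
body[4] sub  r4, r0, r4 -> r4=0xbf
body[5] add  r2, r3, #3 -> r2=0xce
body[6] sub  r4, r0, r3 -> r4=0xbf
body[7] sub  r0, r4, #39 -> r0=0x98
epilogue: pop r3=0xc2, sp=0xb6
epilogue: pop r2=0xcf, sp=0xb7
epilogue: pop r0=0x8a, sp=0xb8
prologue pushed ['r0', 'r2', 'r3'] at ['0xb7', '0xb6', '0xb5']

MEM = 0xc2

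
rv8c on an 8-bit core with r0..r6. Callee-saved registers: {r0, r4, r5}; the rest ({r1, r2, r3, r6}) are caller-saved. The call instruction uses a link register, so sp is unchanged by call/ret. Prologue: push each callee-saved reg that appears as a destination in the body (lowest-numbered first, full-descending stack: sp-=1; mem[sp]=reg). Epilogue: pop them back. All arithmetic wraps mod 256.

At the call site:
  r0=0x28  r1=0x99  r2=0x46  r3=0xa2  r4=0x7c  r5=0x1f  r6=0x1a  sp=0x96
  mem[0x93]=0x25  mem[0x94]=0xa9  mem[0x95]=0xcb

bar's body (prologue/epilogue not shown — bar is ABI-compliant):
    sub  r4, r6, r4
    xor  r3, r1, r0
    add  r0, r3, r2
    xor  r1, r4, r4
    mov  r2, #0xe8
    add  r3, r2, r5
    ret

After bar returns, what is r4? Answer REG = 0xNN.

prologue: push r0 -> mem[0x95]=0x28, sp=0x95
prologue: push r4 -> mem[0x94]=0x7c, sp=0x94
body[0] sub  r4, r6, r4 -> r4=0x9e
body[1] xor  r3, r1, r0 -> r3=0xb1
body[2] add  r0, r3, r2 -> r0=0xf7
body[3] xor  r1, r4, r4 -> r1=0x00
body[4] mov  r2, #0xe8 -> r2=0xe8
body[5] add  r3, r2, r5 -> r3=0x07
epilogue: pop r4=0x7c, sp=0x95
epilogue: pop r0=0x28, sp=0x96
r4 is callee-saved -> restored

REG = 0x7c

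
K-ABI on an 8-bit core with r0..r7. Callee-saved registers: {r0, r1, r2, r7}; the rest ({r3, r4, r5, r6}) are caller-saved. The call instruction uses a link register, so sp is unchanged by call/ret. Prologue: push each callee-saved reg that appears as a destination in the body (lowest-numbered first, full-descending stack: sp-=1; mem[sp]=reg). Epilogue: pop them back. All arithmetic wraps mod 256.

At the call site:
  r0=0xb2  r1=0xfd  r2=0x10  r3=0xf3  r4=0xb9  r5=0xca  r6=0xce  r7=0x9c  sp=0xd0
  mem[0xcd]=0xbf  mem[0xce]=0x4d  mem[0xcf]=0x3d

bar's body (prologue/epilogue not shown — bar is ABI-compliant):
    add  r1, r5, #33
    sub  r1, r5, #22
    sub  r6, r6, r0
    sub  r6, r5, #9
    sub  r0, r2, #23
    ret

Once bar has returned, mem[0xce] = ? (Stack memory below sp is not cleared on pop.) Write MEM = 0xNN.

prologue: push r0 -> mem[0xcf]=0xb2, sp=0xcf
prologue: push r1 -> mem[0xce]=0xfd, sp=0xce
body[0] add  r1, r5, #33 -> r1=0xeb
body[1] sub  r1, r5, #22 -> r1=0xb4
body[2] sub  r6, r6, r0 -> r6=0x1c
body[3] sub  r6, r5, #9 -> r6=0xc1
body[4] sub  r0, r2, #23 -> r0=0xf9
epilogue: pop r1=0xfd, sp=0xcf
epilogue: pop r0=0xb2, sp=0xd0
prologue pushed ['r0', 'r1'] at ['0xcf', '0xce']

MEM = 0xfd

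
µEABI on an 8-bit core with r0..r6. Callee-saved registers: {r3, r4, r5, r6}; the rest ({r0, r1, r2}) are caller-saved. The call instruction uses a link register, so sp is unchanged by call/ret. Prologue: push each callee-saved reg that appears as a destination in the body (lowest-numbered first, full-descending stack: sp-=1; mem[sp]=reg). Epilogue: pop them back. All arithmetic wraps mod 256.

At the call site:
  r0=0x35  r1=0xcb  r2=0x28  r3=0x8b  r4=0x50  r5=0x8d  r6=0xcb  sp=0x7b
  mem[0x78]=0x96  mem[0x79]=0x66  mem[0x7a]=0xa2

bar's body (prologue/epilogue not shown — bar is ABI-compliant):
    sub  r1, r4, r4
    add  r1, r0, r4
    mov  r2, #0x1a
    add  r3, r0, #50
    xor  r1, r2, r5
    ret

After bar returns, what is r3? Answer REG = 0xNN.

REG = 0x8b

prologue: push r3 -> mem[0x7a]=0x8b, sp=0x7a
body[0] sub  r1, r4, r4 -> r1=0x00
body[1] add  r1, r0, r4 -> r1=0x85
body[2] mov  r2, #0x1a -> r2=0x1a
body[3] add  r3, r0, #50 -> r3=0x67
body[4] xor  r1, r2, r5 -> r1=0x97
epilogue: pop r3=0x8b, sp=0x7b
r3 is callee-saved -> restored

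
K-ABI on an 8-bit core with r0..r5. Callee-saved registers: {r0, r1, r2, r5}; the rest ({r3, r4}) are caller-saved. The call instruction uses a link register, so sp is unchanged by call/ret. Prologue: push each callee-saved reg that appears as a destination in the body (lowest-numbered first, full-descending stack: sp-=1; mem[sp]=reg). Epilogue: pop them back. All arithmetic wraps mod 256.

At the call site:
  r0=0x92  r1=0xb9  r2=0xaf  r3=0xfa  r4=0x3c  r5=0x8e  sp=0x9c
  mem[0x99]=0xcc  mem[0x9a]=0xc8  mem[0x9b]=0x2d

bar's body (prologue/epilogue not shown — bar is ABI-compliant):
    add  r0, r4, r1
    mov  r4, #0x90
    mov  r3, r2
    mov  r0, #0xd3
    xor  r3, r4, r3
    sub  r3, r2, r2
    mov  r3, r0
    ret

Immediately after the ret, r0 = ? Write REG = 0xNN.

prologue: push r0 -> mem[0x9b]=0x92, sp=0x9b
body[0] add  r0, r4, r1 -> r0=0xf5
body[1] mov  r4, #0x90 -> r4=0x90
body[2] mov  r3, r2 -> r3=0xaf
body[3] mov  r0, #0xd3 -> r0=0xd3
body[4] xor  r3, r4, r3 -> r3=0x3f
body[5] sub  r3, r2, r2 -> r3=0x00
body[6] mov  r3, r0 -> r3=0xd3
epilogue: pop r0=0x92, sp=0x9c
r0 is callee-saved -> restored

REG = 0x92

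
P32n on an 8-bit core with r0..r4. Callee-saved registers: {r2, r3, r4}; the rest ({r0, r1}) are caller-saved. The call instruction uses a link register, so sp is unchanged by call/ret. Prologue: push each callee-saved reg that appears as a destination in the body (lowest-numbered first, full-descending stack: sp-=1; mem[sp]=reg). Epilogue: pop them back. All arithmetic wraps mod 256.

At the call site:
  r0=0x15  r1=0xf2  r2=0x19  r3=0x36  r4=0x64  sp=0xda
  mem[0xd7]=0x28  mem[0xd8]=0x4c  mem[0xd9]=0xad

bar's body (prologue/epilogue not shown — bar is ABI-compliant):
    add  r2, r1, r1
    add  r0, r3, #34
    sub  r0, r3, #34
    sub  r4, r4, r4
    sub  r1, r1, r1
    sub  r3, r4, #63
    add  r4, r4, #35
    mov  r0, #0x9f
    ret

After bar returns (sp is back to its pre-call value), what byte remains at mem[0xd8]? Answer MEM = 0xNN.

MEM = 0x36

prologue: push r2 → mem[0xd9]=0x19, sp=0xd9
prologue: push r3 → mem[0xd8]=0x36, sp=0xd8
prologue: push r4 → mem[0xd7]=0x64, sp=0xd7
body[0] add  r2, r1, r1 → r2=0xe4
body[1] add  r0, r3, #34 → r0=0x58
body[2] sub  r0, r3, #34 → r0=0x14
body[3] sub  r4, r4, r4 → r4=0x00
body[4] sub  r1, r1, r1 → r1=0x00
body[5] sub  r3, r4, #63 → r3=0xc1
body[6] add  r4, r4, #35 → r4=0x23
body[7] mov  r0, #0x9f → r0=0x9f
epilogue: pop r4=0x64, sp=0xd8
epilogue: pop r3=0x36, sp=0xd9
epilogue: pop r2=0x19, sp=0xda
prologue pushed ['r2', 'r3', 'r4'] at ['0xd9', '0xd8', '0xd7']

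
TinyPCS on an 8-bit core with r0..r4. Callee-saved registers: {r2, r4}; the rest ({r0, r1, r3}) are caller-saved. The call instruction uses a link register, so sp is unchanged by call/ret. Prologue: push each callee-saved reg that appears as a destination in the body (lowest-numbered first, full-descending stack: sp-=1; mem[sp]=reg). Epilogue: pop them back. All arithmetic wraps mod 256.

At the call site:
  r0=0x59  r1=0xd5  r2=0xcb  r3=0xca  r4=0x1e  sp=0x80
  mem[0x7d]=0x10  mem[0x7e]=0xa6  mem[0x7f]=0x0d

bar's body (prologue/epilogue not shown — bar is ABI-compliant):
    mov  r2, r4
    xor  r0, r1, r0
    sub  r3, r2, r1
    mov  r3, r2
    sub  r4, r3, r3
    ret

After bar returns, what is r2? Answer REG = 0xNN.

REG = 0xcb

prologue: push r2 → mem[0x7f]=0xcb, sp=0x7f
prologue: push r4 → mem[0x7e]=0x1e, sp=0x7e
body[0] mov  r2, r4 → r2=0x1e
body[1] xor  r0, r1, r0 → r0=0x8c
body[2] sub  r3, r2, r1 → r3=0x49
body[3] mov  r3, r2 → r3=0x1e
body[4] sub  r4, r3, r3 → r4=0x00
epilogue: pop r4=0x1e, sp=0x7f
epilogue: pop r2=0xcb, sp=0x80
r2 is callee-saved → restored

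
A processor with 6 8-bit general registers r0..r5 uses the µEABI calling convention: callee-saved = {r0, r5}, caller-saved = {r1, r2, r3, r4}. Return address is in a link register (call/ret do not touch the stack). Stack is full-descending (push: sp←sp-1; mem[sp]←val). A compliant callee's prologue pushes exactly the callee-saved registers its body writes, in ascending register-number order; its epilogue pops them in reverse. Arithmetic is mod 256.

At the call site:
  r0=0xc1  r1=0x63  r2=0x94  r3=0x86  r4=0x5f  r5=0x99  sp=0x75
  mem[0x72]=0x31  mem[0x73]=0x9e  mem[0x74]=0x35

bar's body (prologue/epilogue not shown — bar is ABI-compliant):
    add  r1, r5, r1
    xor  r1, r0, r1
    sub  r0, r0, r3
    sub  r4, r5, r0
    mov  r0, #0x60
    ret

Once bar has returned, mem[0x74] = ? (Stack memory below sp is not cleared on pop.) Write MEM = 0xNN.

prologue: push r0 → mem[0x74]=0xc1, sp=0x74
body[0] add  r1, r5, r1 → r1=0xfc
body[1] xor  r1, r0, r1 → r1=0x3d
body[2] sub  r0, r0, r3 → r0=0x3b
body[3] sub  r4, r5, r0 → r4=0x5e
body[4] mov  r0, #0x60 → r0=0x60
epilogue: pop r0=0xc1, sp=0x75
prologue pushed ['r0'] at ['0x74']

MEM = 0xc1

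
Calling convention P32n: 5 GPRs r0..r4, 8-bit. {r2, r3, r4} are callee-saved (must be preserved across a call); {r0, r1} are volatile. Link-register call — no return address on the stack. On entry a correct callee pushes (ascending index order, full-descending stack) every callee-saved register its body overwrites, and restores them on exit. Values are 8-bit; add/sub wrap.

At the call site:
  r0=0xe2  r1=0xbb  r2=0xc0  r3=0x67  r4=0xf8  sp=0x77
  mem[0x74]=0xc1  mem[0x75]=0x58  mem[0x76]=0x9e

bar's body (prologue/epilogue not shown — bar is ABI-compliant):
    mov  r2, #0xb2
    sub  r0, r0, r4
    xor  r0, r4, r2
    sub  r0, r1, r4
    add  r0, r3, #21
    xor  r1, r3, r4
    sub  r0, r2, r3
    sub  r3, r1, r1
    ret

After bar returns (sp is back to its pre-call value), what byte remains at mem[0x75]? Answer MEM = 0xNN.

MEM = 0x67

prologue: push r2 -> mem[0x76]=0xc0, sp=0x76
prologue: push r3 -> mem[0x75]=0x67, sp=0x75
body[0] mov  r2, #0xb2 -> r2=0xb2
body[1] sub  r0, r0, r4 -> r0=0xea
body[2] xor  r0, r4, r2 -> r0=0x4a
body[3] sub  r0, r1, r4 -> r0=0xc3
body[4] add  r0, r3, #21 -> r0=0x7c
body[5] xor  r1, r3, r4 -> r1=0x9f
body[6] sub  r0, r2, r3 -> r0=0x4b
body[7] sub  r3, r1, r1 -> r3=0x00
epilogue: pop r3=0x67, sp=0x76
epilogue: pop r2=0xc0, sp=0x77
prologue pushed ['r2', 'r3'] at ['0x76', '0x75']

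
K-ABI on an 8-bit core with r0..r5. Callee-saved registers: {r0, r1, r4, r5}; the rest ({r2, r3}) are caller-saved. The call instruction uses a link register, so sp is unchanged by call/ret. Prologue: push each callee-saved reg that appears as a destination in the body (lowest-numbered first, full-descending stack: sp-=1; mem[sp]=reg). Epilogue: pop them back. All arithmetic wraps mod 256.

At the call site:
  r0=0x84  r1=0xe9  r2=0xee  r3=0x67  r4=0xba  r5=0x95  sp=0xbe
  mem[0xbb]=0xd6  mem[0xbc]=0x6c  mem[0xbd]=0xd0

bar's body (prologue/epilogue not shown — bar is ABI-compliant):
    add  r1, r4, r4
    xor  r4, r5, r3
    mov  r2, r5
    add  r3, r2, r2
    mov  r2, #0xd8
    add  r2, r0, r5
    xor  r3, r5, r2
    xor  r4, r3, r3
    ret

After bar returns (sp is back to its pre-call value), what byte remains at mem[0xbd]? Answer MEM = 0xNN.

prologue: push r1 -> mem[0xbd]=0xe9, sp=0xbd
prologue: push r4 -> mem[0xbc]=0xba, sp=0xbc
body[0] add  r1, r4, r4 -> r1=0x74
body[1] xor  r4, r5, r3 -> r4=0xf2
body[2] mov  r2, r5 -> r2=0x95
body[3] add  r3, r2, r2 -> r3=0x2a
body[4] mov  r2, #0xd8 -> r2=0xd8
body[5] add  r2, r0, r5 -> r2=0x19
body[6] xor  r3, r5, r2 -> r3=0x8c
body[7] xor  r4, r3, r3 -> r4=0x00
epilogue: pop r4=0xba, sp=0xbd
epilogue: pop r1=0xe9, sp=0xbe
prologue pushed ['r1', 'r4'] at ['0xbd', '0xbc']

MEM = 0xe9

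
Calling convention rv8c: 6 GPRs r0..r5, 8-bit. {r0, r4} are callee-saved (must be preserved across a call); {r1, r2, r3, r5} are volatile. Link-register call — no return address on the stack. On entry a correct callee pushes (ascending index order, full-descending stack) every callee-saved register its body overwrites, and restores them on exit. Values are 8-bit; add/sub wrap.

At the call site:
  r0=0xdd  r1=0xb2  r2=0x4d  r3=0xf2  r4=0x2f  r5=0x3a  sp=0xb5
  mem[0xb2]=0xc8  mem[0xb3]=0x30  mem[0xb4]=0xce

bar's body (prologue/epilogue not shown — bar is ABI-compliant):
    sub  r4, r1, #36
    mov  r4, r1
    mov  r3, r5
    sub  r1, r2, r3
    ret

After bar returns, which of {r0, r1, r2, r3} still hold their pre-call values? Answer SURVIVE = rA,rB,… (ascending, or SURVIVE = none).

SURVIVE = r0,r2

prologue: push r4 → mem[0xb4]=0x2f, sp=0xb4
body[0] sub  r4, r1, #36 → r4=0x8e
body[1] mov  r4, r1 → r4=0xb2
body[2] mov  r3, r5 → r3=0x3a
body[3] sub  r1, r2, r3 → r1=0x13
epilogue: pop r4=0x2f, sp=0xb5
r0: callee-saved, written=False
r1: caller-saved, written=True
r2: caller-saved, written=False
r3: caller-saved, written=True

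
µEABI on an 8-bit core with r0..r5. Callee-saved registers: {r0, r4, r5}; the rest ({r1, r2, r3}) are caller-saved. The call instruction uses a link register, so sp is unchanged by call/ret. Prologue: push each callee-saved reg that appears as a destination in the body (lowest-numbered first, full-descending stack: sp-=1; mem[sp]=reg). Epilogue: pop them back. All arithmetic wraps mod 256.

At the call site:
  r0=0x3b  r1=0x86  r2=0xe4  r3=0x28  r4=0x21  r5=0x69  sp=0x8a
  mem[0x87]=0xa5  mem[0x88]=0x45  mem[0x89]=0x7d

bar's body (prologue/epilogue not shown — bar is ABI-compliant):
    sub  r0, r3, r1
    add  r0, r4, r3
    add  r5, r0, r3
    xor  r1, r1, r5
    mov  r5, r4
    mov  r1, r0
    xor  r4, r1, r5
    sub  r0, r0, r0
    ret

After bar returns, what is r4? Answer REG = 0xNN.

REG = 0x21

prologue: push r0 → mem[0x89]=0x3b, sp=0x89
prologue: push r4 → mem[0x88]=0x21, sp=0x88
prologue: push r5 → mem[0x87]=0x69, sp=0x87
body[0] sub  r0, r3, r1 → r0=0xa2
body[1] add  r0, r4, r3 → r0=0x49
body[2] add  r5, r0, r3 → r5=0x71
body[3] xor  r1, r1, r5 → r1=0xf7
body[4] mov  r5, r4 → r5=0x21
body[5] mov  r1, r0 → r1=0x49
body[6] xor  r4, r1, r5 → r4=0x68
body[7] sub  r0, r0, r0 → r0=0x00
epilogue: pop r5=0x69, sp=0x88
epilogue: pop r4=0x21, sp=0x89
epilogue: pop r0=0x3b, sp=0x8a
r4 is callee-saved → restored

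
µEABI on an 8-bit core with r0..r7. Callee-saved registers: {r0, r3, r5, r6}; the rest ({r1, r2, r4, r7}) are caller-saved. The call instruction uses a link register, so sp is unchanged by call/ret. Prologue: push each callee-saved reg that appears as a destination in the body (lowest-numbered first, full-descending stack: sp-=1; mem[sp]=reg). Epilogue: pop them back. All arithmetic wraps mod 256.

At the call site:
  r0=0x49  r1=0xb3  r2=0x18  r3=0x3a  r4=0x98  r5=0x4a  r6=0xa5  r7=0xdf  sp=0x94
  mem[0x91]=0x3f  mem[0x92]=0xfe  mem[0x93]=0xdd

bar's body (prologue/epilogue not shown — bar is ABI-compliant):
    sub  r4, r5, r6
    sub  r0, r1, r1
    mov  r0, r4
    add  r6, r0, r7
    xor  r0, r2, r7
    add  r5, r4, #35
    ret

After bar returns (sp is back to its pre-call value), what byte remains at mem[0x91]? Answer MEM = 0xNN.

MEM = 0xa5

prologue: push r0 -> mem[0x93]=0x49, sp=0x93
prologue: push r5 -> mem[0x92]=0x4a, sp=0x92
prologue: push r6 -> mem[0x91]=0xa5, sp=0x91
body[0] sub  r4, r5, r6 -> r4=0xa5
body[1] sub  r0, r1, r1 -> r0=0x00
body[2] mov  r0, r4 -> r0=0xa5
body[3] add  r6, r0, r7 -> r6=0x84
body[4] xor  r0, r2, r7 -> r0=0xc7
body[5] add  r5, r4, #35 -> r5=0xc8
epilogue: pop r6=0xa5, sp=0x92
epilogue: pop r5=0x4a, sp=0x93
epilogue: pop r0=0x49, sp=0x94
prologue pushed ['r0', 'r5', 'r6'] at ['0x93', '0x92', '0x91']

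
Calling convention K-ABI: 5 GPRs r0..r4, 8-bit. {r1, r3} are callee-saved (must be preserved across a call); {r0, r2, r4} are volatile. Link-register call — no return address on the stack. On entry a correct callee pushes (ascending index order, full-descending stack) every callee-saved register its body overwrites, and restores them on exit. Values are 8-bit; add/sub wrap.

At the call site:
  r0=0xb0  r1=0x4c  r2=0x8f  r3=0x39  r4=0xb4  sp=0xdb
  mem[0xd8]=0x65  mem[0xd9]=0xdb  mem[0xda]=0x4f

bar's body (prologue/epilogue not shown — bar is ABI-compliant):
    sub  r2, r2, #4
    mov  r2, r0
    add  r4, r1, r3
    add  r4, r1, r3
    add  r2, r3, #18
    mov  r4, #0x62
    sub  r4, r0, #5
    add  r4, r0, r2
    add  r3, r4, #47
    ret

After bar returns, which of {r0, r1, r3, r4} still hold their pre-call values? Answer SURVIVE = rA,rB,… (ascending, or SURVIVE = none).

SURVIVE = r0,r1,r3

prologue: push r3 → mem[0xda]=0x39, sp=0xda
body[0] sub  r2, r2, #4 → r2=0x8b
body[1] mov  r2, r0 → r2=0xb0
body[2] add  r4, r1, r3 → r4=0x85
body[3] add  r4, r1, r3 → r4=0x85
body[4] add  r2, r3, #18 → r2=0x4b
body[5] mov  r4, #0x62 → r4=0x62
body[6] sub  r4, r0, #5 → r4=0xab
body[7] add  r4, r0, r2 → r4=0xfb
body[8] add  r3, r4, #47 → r3=0x2a
epilogue: pop r3=0x39, sp=0xdb
r0: caller-saved, written=False
r1: callee-saved, written=False
r3: callee-saved, written=True
r4: caller-saved, written=True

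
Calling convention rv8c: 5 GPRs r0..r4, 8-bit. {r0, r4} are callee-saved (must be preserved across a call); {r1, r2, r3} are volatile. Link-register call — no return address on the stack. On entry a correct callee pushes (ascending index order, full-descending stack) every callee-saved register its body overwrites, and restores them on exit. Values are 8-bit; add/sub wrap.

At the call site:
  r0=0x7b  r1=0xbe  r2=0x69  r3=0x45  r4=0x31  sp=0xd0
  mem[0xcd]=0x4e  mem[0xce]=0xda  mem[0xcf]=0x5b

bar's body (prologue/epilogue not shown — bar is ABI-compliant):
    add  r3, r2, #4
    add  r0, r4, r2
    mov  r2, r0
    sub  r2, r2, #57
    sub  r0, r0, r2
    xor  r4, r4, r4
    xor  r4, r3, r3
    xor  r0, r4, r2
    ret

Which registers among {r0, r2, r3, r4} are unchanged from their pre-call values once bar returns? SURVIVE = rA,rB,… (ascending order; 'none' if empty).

prologue: push r0 -> mem[0xcf]=0x7b, sp=0xcf
prologue: push r4 -> mem[0xce]=0x31, sp=0xce
body[0] add  r3, r2, #4 -> r3=0x6d
body[1] add  r0, r4, r2 -> r0=0x9a
body[2] mov  r2, r0 -> r2=0x9a
body[3] sub  r2, r2, #57 -> r2=0x61
body[4] sub  r0, r0, r2 -> r0=0x39
body[5] xor  r4, r4, r4 -> r4=0x00
body[6] xor  r4, r3, r3 -> r4=0x00
body[7] xor  r0, r4, r2 -> r0=0x61
epilogue: pop r4=0x31, sp=0xcf
epilogue: pop r0=0x7b, sp=0xd0
r0: callee-saved, written=True
r2: caller-saved, written=True
r3: caller-saved, written=True
r4: callee-saved, written=True

SURVIVE = r0,r4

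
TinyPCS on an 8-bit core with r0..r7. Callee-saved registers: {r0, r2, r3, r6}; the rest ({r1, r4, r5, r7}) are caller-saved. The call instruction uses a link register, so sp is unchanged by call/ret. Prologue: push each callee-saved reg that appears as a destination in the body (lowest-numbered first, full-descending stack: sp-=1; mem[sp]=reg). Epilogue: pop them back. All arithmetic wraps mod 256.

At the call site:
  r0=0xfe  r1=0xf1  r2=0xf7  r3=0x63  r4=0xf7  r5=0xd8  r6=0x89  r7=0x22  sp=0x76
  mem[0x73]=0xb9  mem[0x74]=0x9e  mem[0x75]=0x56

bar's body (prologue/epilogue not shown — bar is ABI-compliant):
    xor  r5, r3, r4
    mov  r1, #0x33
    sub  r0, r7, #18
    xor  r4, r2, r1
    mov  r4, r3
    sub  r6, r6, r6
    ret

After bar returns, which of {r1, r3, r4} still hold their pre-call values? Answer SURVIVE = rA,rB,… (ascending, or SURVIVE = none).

SURVIVE = r3

prologue: push r0 -> mem[0x75]=0xfe, sp=0x75
prologue: push r6 -> mem[0x74]=0x89, sp=0x74
body[0] xor  r5, r3, r4 -> r5=0x94
body[1] mov  r1, #0x33 -> r1=0x33
body[2] sub  r0, r7, #18 -> r0=0x10
body[3] xor  r4, r2, r1 -> r4=0xc4
body[4] mov  r4, r3 -> r4=0x63
body[5] sub  r6, r6, r6 -> r6=0x00
epilogue: pop r6=0x89, sp=0x75
epilogue: pop r0=0xfe, sp=0x76
r1: caller-saved, written=True
r3: callee-saved, written=False
r4: caller-saved, written=True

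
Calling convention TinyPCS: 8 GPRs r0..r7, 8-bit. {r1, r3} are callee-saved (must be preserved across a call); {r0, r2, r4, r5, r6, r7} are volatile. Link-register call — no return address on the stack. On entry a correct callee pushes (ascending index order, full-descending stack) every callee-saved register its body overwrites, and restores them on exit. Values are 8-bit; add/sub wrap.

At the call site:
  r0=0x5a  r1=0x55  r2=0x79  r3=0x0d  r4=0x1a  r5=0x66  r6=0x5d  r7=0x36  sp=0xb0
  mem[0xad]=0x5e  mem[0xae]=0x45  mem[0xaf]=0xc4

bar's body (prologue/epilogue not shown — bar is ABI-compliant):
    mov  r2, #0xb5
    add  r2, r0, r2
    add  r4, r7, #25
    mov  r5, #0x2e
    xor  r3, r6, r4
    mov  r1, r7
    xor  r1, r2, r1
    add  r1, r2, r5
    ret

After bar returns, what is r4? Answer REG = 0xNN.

prologue: push r1 → mem[0xaf]=0x55, sp=0xaf
prologue: push r3 → mem[0xae]=0x0d, sp=0xae
body[0] mov  r2, #0xb5 → r2=0xb5
body[1] add  r2, r0, r2 → r2=0x0f
body[2] add  r4, r7, #25 → r4=0x4f
body[3] mov  r5, #0x2e → r5=0x2e
body[4] xor  r3, r6, r4 → r3=0x12
body[5] mov  r1, r7 → r1=0x36
body[6] xor  r1, r2, r1 → r1=0x39
body[7] add  r1, r2, r5 → r1=0x3d
epilogue: pop r3=0x0d, sp=0xaf
epilogue: pop r1=0x55, sp=0xb0
r4 is caller-saved → body value

REG = 0x4f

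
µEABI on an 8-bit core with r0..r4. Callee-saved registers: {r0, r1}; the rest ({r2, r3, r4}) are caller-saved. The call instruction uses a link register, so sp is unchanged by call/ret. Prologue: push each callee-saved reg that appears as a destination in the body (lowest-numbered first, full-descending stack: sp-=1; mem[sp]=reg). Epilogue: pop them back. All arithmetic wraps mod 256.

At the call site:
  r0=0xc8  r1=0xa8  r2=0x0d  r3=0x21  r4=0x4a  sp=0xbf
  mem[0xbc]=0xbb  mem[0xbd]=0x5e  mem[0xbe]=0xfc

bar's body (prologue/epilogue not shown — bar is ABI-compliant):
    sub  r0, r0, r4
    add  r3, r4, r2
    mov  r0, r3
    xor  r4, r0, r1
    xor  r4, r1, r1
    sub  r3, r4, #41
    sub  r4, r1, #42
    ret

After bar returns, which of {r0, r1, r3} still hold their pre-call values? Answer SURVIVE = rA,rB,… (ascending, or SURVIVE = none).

prologue: push r0 → mem[0xbe]=0xc8, sp=0xbe
body[0] sub  r0, r0, r4 → r0=0x7e
body[1] add  r3, r4, r2 → r3=0x57
body[2] mov  r0, r3 → r0=0x57
body[3] xor  r4, r0, r1 → r4=0xff
body[4] xor  r4, r1, r1 → r4=0x00
body[5] sub  r3, r4, #41 → r3=0xd7
body[6] sub  r4, r1, #42 → r4=0x7e
epilogue: pop r0=0xc8, sp=0xbf
r0: callee-saved, written=True
r1: callee-saved, written=False
r3: caller-saved, written=True

SURVIVE = r0,r1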